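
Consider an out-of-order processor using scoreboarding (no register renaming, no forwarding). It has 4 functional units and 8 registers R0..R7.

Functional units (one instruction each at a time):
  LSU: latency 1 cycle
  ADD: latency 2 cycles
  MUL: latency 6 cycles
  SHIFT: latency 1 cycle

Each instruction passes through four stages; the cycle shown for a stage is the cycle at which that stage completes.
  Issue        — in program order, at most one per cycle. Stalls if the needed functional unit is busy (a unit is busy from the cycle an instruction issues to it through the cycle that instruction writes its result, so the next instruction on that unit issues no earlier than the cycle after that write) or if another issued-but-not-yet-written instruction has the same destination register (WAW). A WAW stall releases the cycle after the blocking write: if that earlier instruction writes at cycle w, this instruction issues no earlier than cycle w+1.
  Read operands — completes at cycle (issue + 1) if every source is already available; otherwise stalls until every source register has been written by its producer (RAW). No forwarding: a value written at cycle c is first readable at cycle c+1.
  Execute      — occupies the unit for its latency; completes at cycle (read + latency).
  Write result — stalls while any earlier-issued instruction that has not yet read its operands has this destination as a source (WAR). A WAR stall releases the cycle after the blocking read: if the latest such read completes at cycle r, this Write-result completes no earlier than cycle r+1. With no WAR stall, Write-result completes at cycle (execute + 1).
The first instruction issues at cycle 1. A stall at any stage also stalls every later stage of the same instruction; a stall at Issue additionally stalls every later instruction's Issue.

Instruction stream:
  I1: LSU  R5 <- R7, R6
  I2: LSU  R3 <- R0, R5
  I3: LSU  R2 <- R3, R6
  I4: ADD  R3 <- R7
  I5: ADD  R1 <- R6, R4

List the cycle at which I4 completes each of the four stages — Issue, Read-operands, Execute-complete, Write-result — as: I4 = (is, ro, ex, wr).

I1 -> (1, 2, 3, 4)
I2 -> (5, 6, 7, 8)  // struct: LSU busy until I1 writes@4
I3 -> (9, 10, 11, 12)  // struct: LSU busy until I2 writes@8
I4 -> (10, 11, 13, 14)
I5 -> (15, 16, 18, 19)  // struct: ADD busy until I4 writes@14

I4 = (10, 11, 13, 14)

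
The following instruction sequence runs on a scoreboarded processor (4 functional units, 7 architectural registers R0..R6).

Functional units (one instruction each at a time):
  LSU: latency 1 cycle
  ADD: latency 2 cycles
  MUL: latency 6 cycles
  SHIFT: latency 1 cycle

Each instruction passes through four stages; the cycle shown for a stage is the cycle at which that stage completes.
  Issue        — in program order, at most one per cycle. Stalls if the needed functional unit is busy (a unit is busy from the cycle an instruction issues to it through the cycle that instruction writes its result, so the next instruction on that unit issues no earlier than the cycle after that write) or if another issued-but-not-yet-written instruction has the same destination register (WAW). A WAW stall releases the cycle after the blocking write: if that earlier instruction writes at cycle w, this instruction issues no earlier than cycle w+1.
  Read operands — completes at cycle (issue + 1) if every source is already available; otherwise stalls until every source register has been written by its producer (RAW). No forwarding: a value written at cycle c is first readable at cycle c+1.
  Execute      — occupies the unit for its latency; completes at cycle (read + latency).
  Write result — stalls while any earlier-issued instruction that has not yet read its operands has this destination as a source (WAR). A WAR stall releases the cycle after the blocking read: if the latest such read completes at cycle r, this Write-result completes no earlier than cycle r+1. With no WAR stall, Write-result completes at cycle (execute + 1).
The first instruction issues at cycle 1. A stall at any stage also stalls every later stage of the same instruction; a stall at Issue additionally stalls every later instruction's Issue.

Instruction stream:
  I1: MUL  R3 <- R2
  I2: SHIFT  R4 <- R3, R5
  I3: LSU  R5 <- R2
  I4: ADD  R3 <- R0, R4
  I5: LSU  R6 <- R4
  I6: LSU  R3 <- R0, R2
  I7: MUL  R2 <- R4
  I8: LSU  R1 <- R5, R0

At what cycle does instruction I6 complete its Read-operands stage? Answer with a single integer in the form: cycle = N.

cycle = 18

cycle 1: I1 dispatched to MUL
cycle 2: I1 operands ready · I2 dispatched to SHIFT
cycle 3: I3 dispatched to LSU
cycle 4: I3 operands ready
cycle 5: I3 complete
cycle 8: I1 complete
cycle 9: R3←I1
cycle 10: I2 operands ready · I4 dispatched to ADD
cycle 11: I2 complete · R5←I3
cycle 12: R4←I2 · I5 dispatched to LSU
cycle 13: I4 operands ready · I5 operands ready
cycle 14: I5 complete
cycle 15: I4 complete · R6←I5
cycle 16: R3←I4
cycle 17: I6 dispatched to LSU
cycle 18: I6 operands ready · I7 dispatched to MUL
cycle 19: I6 complete · I7 operands ready
cycle 20: R3←I6
cycle 21: I8 dispatched to LSU
cycle 22: I8 operands ready
cycle 23: I8 complete
cycle 24: R1←I8
cycle 25: I7 complete
cycle 26: R2←I7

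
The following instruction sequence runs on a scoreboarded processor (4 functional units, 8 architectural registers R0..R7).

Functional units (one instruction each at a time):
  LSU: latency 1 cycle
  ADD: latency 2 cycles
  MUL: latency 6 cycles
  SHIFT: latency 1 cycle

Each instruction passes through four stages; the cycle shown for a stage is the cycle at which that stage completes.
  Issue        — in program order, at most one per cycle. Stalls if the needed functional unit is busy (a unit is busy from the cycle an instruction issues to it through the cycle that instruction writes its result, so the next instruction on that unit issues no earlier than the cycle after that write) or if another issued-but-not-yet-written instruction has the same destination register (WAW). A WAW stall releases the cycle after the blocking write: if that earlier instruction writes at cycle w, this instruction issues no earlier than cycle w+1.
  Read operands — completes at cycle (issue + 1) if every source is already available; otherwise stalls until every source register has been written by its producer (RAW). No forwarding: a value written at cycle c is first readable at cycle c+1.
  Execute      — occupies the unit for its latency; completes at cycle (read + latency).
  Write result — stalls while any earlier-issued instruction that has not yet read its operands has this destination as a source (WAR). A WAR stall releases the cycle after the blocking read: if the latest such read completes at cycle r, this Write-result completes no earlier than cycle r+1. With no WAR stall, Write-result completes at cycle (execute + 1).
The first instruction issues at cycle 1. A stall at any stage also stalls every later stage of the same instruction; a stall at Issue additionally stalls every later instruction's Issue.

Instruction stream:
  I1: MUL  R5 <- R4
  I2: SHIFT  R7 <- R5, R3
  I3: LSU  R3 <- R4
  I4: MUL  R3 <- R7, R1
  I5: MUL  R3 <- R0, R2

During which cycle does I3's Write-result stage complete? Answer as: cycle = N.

[1] issue I1 (MUL)
[2] I1 read-ops, issue I2 (SHIFT)
[3] issue I3 (LSU)
[4] I3 read-ops
[5] I3 finished on LSU
[8] I1 finished on MUL
[9] I1→R5
[10] I2 read-ops
[11] I2 finished on SHIFT, I3→R3
[12] I2→R7, issue I4 (MUL)
[13] I4 read-ops
[19] I4 finished on MUL
[20] I4→R3
[21] issue I5 (MUL)
[22] I5 read-ops
[28] I5 finished on MUL
[29] I5→R3

cycle = 11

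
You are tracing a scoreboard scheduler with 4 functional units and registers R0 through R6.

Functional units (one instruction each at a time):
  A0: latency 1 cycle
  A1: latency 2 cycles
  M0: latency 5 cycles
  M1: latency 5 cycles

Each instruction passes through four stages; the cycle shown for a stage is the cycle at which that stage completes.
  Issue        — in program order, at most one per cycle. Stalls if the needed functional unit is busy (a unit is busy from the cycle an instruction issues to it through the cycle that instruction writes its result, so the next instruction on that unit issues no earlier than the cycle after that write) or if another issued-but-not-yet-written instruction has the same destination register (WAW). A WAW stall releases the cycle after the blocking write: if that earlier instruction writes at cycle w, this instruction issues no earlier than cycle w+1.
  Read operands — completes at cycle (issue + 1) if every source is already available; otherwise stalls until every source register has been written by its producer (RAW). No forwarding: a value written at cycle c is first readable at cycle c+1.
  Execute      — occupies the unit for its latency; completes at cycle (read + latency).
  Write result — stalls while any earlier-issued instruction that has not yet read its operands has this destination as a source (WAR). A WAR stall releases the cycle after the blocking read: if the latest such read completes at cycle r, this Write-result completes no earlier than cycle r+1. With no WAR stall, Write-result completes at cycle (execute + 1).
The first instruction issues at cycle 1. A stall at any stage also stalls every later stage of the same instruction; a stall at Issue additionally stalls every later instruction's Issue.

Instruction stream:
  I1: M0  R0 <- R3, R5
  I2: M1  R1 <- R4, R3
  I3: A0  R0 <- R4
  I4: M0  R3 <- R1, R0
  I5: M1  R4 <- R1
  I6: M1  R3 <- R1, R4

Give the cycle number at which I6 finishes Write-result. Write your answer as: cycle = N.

cycle = 27

c1: I1 issues→M0
c2: I1 reads, I2 issues→M1
c3: I2 reads
c7: I1 exec-done
c8: I1 writes R0, I2 exec-done
c9: I2 writes R1, I3 issues→A0
c10: I3 reads, I4 issues→M0
c11: I3 exec-done, I5 issues→M1
c12: I3 writes R0, I5 reads
c13: I4 reads
c17: I5 exec-done
c18: I4 exec-done, I5 writes R4
c19: I4 writes R3
c20: I6 issues→M1
c21: I6 reads
c26: I6 exec-done
c27: I6 writes R3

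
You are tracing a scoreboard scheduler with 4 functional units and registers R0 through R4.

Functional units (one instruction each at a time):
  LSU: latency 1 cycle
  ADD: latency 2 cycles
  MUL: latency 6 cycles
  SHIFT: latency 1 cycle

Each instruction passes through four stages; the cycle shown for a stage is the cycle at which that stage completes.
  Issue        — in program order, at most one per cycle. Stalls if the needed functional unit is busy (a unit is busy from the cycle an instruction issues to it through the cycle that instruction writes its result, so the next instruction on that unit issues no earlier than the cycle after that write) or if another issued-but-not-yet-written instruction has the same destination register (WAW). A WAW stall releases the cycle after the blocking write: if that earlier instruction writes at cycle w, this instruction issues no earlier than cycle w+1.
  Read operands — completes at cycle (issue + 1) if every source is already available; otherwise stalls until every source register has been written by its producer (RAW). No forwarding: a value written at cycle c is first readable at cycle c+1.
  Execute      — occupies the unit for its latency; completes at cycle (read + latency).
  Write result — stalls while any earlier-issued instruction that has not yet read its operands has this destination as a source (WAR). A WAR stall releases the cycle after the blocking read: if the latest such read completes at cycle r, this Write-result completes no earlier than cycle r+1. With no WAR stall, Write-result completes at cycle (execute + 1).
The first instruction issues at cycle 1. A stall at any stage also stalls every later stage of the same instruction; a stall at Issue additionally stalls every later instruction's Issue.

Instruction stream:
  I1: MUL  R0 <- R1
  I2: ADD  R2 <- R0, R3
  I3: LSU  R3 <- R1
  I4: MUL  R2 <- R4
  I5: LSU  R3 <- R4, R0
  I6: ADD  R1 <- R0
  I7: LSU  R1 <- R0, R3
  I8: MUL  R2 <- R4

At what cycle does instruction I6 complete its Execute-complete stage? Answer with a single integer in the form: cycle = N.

cycle = 19

t=1  issue I1 (MUL)
t=2  I1 read-ops; issue I2 (ADD)
t=3  issue I3 (LSU)
t=4  I3 read-ops
t=5  I3 finished on LSU
t=8  I1 finished on MUL
t=9  I1→R0
t=10  I2 read-ops
t=11  I3→R3
t=12  I2 finished on ADD
t=13  I2→R2
t=14  issue I4 (MUL)
t=15  I4 read-ops; issue I5 (LSU)
t=16  I5 read-ops; issue I6 (ADD)
t=17  I5 finished on LSU; I6 read-ops
t=18  I5→R3
t=19  I6 finished on ADD
t=20  I6→R1
t=21  I4 finished on MUL; issue I7 (LSU)
t=22  I4→R2; I7 read-ops
t=23  I7 finished on LSU; issue I8 (MUL)
t=24  I7→R1; I8 read-ops
t=30  I8 finished on MUL
t=31  I8→R2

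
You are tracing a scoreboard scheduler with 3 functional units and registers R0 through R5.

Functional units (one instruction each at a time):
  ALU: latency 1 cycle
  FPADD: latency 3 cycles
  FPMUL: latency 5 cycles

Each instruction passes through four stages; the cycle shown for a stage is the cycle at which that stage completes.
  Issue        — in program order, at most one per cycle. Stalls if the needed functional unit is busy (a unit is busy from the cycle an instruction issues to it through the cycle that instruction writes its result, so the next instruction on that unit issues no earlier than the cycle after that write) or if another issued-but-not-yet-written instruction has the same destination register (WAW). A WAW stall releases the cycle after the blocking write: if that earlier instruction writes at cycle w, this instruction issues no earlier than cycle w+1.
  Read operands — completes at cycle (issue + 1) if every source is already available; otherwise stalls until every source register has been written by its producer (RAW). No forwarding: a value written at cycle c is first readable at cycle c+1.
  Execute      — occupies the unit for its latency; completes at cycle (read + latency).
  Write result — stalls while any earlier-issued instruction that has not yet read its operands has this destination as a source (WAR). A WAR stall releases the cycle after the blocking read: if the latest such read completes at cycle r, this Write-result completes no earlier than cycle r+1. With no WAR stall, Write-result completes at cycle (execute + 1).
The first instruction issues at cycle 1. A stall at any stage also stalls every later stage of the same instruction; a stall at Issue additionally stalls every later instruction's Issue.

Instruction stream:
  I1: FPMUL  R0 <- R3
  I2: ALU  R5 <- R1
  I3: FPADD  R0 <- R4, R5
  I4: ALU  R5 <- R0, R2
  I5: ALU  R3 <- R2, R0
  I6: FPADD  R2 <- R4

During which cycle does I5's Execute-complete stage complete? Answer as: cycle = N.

t=1  I1→FPMUL
t=2  I1 RO | I2→ALU
t=3  I2 RO
t=4  I2 EX
t=5  I2 WR R5
t=7  I1 EX
t=8  I1 WR R0
t=9  I3→FPADD
t=10  I3 RO | I4→ALU
t=13  I3 EX
t=14  I3 WR R0
t=15  I4 RO
t=16  I4 EX
t=17  I4 WR R5
t=18  I5→ALU
t=19  I5 RO | I6→FPADD
t=20  I5 EX | I6 RO
t=21  I5 WR R3
t=23  I6 EX
t=24  I6 WR R2

cycle = 20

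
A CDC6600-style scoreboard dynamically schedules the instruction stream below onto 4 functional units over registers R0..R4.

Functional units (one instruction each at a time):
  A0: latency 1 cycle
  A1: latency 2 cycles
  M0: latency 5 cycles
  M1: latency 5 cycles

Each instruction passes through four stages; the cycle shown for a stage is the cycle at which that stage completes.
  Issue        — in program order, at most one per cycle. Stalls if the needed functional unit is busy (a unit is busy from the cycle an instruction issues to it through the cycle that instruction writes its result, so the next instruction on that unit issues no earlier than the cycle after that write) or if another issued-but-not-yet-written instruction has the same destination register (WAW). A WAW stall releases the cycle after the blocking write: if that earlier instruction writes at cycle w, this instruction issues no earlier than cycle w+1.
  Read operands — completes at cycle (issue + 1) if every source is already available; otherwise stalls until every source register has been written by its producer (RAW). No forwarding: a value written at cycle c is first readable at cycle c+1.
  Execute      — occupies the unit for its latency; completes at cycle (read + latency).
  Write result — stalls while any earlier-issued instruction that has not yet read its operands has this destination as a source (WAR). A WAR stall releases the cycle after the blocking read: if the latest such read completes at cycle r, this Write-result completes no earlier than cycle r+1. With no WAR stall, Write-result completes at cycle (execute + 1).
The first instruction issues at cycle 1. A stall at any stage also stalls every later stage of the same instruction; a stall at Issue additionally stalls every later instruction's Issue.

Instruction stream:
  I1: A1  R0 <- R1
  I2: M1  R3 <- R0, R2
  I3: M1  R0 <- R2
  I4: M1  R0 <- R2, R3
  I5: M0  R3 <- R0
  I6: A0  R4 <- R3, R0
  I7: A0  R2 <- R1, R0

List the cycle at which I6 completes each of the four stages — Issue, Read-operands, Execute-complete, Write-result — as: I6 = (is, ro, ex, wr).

I1: IS=1 RO=2 EX=4 WR=5
I2: IS=2 RO=6 EX=11 WR=12  [RAW R0: wait I1 write@5]
I3: IS=13 RO=14 EX=19 WR=20  [struct: M1 busy until I2 writes@12]
I4: IS=21 RO=22 EX=27 WR=28  [struct: M1 busy until I3 writes@20]
I5: IS=22 RO=29 EX=34 WR=35  [RAW R0: wait I4 write@28]
I6: IS=23 RO=36 EX=37 WR=38  [RAW R3: wait I5 write@35]
I7: IS=39 RO=40 EX=41 WR=42  [struct: A0 busy until I6 writes@38]

I6 = (23, 36, 37, 38)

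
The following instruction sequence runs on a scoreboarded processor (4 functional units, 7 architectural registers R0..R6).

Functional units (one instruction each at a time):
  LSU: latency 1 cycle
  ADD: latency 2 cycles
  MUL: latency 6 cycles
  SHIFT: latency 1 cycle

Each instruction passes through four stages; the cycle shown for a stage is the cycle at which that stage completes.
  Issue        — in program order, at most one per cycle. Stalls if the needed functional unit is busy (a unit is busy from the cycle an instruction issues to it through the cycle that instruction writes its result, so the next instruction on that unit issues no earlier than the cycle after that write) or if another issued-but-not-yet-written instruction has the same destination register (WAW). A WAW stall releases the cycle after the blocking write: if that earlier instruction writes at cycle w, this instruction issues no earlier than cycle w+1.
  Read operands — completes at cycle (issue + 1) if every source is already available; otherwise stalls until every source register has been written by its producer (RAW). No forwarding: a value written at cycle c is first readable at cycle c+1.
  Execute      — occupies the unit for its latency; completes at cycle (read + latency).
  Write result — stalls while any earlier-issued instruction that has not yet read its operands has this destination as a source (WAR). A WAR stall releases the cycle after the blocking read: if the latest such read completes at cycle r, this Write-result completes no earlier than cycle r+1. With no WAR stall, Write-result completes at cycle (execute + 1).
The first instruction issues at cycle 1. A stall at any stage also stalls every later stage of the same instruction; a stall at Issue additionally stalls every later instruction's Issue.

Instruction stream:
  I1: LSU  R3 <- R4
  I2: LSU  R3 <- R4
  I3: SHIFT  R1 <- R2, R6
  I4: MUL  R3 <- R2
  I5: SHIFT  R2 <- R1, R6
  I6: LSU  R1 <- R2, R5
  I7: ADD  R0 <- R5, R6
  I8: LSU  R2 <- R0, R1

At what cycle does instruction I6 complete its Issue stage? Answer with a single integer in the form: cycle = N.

cycle = 11

I1  is:1  ro:2  ex:3  wr:4
I2  is:5  ro:6  ex:7  wr:8  — struct: LSU busy until I1 writes@4
I3  is:6  ro:7  ex:8  wr:9
I4  is:9  ro:10  ex:16  wr:17  — WAW R3: wait I2 write@8
I5  is:10  ro:11  ex:12  wr:13
I6  is:11  ro:14  ex:15  wr:16  — RAW R2: wait I5 write@13
I7  is:12  ro:13  ex:15  wr:16
I8  is:17  ro:18  ex:19  wr:20  — struct: LSU busy until I6 writes@16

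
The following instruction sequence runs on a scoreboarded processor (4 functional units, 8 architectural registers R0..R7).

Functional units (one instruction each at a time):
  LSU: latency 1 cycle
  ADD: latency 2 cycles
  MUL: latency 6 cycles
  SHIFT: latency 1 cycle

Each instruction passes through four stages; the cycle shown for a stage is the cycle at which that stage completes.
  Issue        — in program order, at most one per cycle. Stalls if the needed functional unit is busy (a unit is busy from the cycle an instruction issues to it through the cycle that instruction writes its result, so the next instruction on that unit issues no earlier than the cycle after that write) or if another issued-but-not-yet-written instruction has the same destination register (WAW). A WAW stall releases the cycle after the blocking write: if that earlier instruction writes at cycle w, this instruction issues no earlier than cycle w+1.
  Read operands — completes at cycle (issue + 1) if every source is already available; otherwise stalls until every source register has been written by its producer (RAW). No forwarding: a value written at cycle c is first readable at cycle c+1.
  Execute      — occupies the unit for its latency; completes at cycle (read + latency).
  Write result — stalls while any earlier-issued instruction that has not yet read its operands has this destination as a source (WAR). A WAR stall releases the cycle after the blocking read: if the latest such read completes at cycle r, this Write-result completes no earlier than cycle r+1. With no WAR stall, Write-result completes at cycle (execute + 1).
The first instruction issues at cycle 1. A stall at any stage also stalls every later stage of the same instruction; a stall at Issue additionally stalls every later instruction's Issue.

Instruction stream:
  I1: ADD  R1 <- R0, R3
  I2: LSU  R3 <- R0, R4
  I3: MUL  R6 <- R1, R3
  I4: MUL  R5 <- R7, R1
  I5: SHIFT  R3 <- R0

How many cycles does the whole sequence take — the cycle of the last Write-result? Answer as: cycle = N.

t=1  issue I1 (ADD)
t=2  I1 read-ops, issue I2 (LSU)
t=3  I2 read-ops, issue I3 (MUL)
t=4  I1 finished on ADD, I2 finished on LSU
t=5  I1→R1, I2→R3
t=6  I3 read-ops
t=12  I3 finished on MUL
t=13  I3→R6
t=14  issue I4 (MUL)
t=15  I4 read-ops, issue I5 (SHIFT)
t=16  I5 read-ops
t=17  I5 finished on SHIFT
t=18  I5→R3
t=21  I4 finished on MUL
t=22  I4→R5

cycle = 22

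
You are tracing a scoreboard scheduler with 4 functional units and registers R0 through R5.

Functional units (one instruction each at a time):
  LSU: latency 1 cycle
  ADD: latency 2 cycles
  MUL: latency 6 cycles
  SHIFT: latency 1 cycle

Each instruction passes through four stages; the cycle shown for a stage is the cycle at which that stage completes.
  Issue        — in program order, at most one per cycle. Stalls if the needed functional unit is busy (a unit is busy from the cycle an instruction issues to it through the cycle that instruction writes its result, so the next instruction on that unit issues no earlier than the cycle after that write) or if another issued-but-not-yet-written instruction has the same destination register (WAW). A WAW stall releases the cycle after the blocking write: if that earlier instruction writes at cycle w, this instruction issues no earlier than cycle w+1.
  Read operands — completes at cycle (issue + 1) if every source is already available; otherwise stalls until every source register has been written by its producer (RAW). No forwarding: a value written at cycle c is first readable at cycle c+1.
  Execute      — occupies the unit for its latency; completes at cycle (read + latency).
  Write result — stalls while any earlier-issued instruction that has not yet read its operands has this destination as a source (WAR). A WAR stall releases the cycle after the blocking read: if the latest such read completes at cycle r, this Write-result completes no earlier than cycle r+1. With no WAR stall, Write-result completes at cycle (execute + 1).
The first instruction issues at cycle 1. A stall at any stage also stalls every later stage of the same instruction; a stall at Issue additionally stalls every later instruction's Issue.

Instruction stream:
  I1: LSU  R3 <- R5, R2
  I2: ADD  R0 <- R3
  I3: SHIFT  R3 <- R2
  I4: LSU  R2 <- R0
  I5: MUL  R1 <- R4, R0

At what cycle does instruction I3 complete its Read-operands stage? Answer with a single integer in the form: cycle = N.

cycle = 6

c1: issue I1 (LSU)
c2: I1 read-ops | issue I2 (ADD)
c3: I1 finished on LSU
c4: I1→R3
c5: I2 read-ops | issue I3 (SHIFT)
c6: I3 read-ops | issue I4 (LSU)
c7: I2 finished on ADD | I3 finished on SHIFT | issue I5 (MUL)
c8: I2→R0 | I3→R3
c9: I4 read-ops | I5 read-ops
c10: I4 finished on LSU
c11: I4→R2
c15: I5 finished on MUL
c16: I5→R1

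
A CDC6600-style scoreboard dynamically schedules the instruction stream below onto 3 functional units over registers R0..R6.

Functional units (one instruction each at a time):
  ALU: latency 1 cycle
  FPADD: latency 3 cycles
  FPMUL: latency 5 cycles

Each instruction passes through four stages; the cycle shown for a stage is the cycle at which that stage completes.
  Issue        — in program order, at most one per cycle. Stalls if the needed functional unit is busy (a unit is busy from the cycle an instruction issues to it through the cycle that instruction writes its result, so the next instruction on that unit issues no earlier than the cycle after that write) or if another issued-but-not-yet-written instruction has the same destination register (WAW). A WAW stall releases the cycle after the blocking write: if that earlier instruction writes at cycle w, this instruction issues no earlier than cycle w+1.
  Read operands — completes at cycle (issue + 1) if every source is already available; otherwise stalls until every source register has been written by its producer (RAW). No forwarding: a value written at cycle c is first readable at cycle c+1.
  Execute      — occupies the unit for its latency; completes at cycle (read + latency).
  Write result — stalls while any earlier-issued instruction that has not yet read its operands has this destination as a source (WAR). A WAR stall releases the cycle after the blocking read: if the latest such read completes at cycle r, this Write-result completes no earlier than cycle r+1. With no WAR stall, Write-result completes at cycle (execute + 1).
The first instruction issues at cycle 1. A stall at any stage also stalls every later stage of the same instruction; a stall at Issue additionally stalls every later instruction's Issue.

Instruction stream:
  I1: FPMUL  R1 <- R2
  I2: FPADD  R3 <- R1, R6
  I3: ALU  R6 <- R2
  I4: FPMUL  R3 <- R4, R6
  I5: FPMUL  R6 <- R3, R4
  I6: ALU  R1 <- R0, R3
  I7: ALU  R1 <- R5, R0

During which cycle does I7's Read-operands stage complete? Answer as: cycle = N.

I1  is:1  ro:2  ex:7  wr:8
I2  is:2  ro:9  ex:12  wr:13  — RAW R1: wait I1 write@8
I3  is:3  ro:4  ex:5  wr:10  — WAR R6: wait I2 read@9
I4  is:14  ro:15  ex:20  wr:21  — WAW R3: wait I2 write@13
I5  is:22  ro:23  ex:28  wr:29  — struct: FPMUL busy until I4 writes@21
I6  is:23  ro:24  ex:25  wr:26
I7  is:27  ro:28  ex:29  wr:30  — struct: ALU busy until I6 writes@26

cycle = 28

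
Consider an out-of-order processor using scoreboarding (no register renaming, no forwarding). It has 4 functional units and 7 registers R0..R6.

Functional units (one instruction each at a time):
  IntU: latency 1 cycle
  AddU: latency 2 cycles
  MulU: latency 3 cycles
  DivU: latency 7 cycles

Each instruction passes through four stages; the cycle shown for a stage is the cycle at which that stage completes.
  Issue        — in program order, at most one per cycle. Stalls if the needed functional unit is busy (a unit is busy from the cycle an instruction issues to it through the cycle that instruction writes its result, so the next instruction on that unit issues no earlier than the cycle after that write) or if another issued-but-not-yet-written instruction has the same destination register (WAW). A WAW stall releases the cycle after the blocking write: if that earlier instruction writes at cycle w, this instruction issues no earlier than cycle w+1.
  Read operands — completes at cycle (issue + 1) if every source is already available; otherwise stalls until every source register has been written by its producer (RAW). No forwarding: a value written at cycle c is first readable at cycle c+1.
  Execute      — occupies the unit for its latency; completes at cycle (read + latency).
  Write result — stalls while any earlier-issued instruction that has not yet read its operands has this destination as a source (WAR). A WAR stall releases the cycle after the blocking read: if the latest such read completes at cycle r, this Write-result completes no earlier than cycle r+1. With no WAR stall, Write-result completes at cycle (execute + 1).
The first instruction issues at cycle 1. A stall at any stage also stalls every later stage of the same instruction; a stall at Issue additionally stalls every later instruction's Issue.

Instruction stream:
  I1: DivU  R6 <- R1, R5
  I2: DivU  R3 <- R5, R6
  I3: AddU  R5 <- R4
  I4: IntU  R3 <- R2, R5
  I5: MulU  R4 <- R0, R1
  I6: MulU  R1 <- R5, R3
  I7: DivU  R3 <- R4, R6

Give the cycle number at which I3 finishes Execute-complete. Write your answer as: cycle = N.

cycle = 15

[1] I1 issues→DivU
[2] I1 reads
[9] I1 exec-done
[10] I1 writes R6
[11] I2 issues→DivU
[12] I2 reads, I3 issues→AddU
[13] I3 reads
[15] I3 exec-done
[16] I3 writes R5
[19] I2 exec-done
[20] I2 writes R3
[21] I4 issues→IntU
[22] I4 reads, I5 issues→MulU
[23] I4 exec-done, I5 reads
[24] I4 writes R3
[26] I5 exec-done
[27] I5 writes R4
[28] I6 issues→MulU
[29] I6 reads, I7 issues→DivU
[30] I7 reads
[32] I6 exec-done
[33] I6 writes R1
[37] I7 exec-done
[38] I7 writes R3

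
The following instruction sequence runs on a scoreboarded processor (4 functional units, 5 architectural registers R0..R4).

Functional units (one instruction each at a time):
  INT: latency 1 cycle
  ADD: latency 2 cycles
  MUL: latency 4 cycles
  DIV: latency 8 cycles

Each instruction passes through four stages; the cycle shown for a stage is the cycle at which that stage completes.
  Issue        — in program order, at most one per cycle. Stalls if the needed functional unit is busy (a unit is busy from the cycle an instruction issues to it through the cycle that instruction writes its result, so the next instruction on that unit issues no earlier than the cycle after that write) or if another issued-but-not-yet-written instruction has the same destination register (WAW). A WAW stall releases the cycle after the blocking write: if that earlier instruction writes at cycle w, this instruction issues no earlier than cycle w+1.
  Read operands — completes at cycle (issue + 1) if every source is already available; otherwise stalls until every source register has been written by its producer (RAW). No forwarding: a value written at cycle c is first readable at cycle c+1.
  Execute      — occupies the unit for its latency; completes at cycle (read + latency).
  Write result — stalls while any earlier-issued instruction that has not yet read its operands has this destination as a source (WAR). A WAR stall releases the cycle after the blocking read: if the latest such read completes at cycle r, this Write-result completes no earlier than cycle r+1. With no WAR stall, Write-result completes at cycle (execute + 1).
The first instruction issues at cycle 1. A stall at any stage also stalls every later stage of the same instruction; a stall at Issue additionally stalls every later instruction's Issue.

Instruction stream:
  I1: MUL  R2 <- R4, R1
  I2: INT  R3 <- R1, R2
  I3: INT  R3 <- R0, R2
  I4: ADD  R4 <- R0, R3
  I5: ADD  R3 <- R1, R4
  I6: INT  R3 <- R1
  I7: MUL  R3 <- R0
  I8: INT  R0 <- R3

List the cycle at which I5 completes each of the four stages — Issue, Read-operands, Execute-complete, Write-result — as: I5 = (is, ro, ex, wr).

[1] I1→MUL
[2] I1 RO | I2→INT
[6] I1 EX
[7] I1 WR R2
[8] I2 RO
[9] I2 EX
[10] I2 WR R3
[11] I3→INT
[12] I3 RO | I4→ADD
[13] I3 EX
[14] I3 WR R3
[15] I4 RO
[17] I4 EX
[18] I4 WR R4
[19] I5→ADD
[20] I5 RO
[22] I5 EX
[23] I5 WR R3
[24] I6→INT
[25] I6 RO
[26] I6 EX
[27] I6 WR R3
[28] I7→MUL
[29] I7 RO | I8→INT
[33] I7 EX
[34] I7 WR R3
[35] I8 RO
[36] I8 EX
[37] I8 WR R0

I5 = (19, 20, 22, 23)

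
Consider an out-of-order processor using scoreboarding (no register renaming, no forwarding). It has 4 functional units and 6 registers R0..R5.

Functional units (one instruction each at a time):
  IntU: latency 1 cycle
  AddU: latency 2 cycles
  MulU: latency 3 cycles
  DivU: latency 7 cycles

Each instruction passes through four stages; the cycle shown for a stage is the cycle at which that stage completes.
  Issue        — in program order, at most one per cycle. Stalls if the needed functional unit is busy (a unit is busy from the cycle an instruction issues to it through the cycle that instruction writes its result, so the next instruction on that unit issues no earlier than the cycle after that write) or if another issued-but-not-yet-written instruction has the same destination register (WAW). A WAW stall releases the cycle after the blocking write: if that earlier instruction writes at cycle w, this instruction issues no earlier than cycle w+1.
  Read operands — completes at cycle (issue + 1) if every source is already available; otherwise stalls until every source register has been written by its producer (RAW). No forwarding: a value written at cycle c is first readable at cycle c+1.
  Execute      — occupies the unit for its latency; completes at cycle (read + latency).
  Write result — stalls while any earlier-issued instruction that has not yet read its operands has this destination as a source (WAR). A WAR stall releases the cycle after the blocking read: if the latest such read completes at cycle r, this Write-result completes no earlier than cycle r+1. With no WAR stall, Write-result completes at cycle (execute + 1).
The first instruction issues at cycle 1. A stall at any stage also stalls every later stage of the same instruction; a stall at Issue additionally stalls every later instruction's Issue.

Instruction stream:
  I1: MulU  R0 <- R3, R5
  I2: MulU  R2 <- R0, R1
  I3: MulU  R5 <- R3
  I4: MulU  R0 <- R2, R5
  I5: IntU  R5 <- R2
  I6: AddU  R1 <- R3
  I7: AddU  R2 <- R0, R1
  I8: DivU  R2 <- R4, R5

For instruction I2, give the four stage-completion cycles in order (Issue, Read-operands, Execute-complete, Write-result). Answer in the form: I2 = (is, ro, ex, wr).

I2 = (7, 8, 11, 12)

c1: I1 dispatched to MulU
c2: I1 operands ready
c5: I1 complete
c6: R0←I1
c7: I2 dispatched to MulU
c8: I2 operands ready
c11: I2 complete
c12: R2←I2
c13: I3 dispatched to MulU
c14: I3 operands ready
c17: I3 complete
c18: R5←I3
c19: I4 dispatched to MulU
c20: I4 operands ready; I5 dispatched to IntU
c21: I5 operands ready; I6 dispatched to AddU
c22: I5 complete; I6 operands ready
c23: I4 complete; R5←I5
c24: R0←I4; I6 complete
c25: R1←I6
c26: I7 dispatched to AddU
c27: I7 operands ready
c29: I7 complete
c30: R2←I7
c31: I8 dispatched to DivU
c32: I8 operands ready
c39: I8 complete
c40: R2←I8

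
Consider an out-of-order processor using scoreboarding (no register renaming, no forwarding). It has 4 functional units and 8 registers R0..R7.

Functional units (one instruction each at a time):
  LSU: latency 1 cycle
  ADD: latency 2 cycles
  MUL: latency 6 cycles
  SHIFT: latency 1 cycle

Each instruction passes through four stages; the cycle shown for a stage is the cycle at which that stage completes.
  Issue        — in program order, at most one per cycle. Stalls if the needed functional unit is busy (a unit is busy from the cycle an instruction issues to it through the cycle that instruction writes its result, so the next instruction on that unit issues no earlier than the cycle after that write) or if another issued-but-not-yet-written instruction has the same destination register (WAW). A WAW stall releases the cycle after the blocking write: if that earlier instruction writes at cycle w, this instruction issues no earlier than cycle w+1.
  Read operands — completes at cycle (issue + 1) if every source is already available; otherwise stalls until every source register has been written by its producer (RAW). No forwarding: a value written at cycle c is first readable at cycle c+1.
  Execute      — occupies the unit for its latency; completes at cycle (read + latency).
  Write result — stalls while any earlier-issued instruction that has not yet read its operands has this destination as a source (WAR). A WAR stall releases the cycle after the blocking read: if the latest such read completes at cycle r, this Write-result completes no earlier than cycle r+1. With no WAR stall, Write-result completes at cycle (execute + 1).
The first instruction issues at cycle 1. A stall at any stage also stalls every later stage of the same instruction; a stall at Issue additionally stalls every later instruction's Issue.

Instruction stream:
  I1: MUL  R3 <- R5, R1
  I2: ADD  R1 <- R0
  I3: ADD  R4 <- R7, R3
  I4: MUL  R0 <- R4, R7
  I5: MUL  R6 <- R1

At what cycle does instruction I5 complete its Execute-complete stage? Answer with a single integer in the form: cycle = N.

cycle = 29

t=1  issue I1 (MUL)
t=2  I1 read-ops, issue I2 (ADD)
t=3  I2 read-ops
t=5  I2 finished on ADD
t=6  I2→R1
t=7  issue I3 (ADD)
t=8  I1 finished on MUL
t=9  I1→R3
t=10  I3 read-ops, issue I4 (MUL)
t=12  I3 finished on ADD
t=13  I3→R4
t=14  I4 read-ops
t=20  I4 finished on MUL
t=21  I4→R0
t=22  issue I5 (MUL)
t=23  I5 read-ops
t=29  I5 finished on MUL
t=30  I5→R6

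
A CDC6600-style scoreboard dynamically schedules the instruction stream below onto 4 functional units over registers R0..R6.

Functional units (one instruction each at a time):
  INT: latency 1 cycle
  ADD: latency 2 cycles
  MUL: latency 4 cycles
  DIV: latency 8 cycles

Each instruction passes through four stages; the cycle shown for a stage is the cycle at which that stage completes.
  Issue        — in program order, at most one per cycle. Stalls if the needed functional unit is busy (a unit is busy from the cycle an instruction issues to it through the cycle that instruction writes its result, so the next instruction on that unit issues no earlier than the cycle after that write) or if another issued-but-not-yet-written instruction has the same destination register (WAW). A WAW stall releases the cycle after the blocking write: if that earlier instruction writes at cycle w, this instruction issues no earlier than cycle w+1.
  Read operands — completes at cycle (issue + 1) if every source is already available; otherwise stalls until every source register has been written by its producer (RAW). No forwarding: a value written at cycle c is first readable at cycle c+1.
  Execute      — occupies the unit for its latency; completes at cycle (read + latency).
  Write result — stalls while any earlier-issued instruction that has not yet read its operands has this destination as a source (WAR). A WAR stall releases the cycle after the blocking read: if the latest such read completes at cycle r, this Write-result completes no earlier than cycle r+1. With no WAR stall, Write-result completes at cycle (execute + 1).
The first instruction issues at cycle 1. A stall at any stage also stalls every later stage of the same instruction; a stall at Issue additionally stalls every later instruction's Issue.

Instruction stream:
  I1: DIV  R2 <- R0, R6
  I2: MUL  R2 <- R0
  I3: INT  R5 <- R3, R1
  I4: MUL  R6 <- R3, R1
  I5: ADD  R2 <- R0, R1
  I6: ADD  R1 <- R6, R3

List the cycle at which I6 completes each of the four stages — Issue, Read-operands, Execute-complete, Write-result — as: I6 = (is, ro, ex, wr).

c1: I1 dispatched to DIV
c2: I1 operands ready
c10: I1 complete
c11: R2←I1
c12: I2 dispatched to MUL
c13: I2 operands ready, I3 dispatched to INT
c14: I3 operands ready
c15: I3 complete
c16: R5←I3
c17: I2 complete
c18: R2←I2
c19: I4 dispatched to MUL
c20: I4 operands ready, I5 dispatched to ADD
c21: I5 operands ready
c23: I5 complete
c24: I4 complete, R2←I5
c25: R6←I4, I6 dispatched to ADD
c26: I6 operands ready
c28: I6 complete
c29: R1←I6

I6 = (25, 26, 28, 29)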